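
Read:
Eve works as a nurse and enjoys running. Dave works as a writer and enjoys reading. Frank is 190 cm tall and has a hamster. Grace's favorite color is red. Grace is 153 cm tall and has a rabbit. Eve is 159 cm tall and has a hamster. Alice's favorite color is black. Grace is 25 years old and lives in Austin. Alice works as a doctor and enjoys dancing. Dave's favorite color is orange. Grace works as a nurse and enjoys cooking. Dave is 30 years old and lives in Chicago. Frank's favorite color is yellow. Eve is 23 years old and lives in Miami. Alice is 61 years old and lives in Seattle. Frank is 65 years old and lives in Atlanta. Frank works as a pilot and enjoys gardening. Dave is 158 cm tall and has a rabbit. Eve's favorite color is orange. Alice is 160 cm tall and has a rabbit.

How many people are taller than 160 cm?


Taller than 160: 1

1


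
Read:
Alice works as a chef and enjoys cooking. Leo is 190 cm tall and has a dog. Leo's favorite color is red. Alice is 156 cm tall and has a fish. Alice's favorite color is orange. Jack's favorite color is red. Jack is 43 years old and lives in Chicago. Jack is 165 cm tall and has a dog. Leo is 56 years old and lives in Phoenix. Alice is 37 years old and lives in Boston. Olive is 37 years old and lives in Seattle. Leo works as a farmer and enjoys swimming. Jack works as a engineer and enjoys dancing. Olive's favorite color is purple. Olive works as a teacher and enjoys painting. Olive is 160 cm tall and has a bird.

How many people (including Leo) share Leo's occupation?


Leo is a farmer. Count = 1

1


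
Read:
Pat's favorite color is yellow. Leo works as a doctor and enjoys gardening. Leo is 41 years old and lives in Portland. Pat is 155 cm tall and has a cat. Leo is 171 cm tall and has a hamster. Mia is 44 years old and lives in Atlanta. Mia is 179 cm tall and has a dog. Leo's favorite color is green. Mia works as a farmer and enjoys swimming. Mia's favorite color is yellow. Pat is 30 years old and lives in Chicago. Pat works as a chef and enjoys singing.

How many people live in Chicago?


Count in Chicago: 1

1


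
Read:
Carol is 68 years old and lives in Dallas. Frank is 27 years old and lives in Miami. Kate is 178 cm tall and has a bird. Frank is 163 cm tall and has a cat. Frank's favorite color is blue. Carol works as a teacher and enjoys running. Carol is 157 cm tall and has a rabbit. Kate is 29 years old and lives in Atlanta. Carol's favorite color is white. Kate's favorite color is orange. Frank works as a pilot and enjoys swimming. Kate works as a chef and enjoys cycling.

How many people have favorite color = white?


Count: 1

1


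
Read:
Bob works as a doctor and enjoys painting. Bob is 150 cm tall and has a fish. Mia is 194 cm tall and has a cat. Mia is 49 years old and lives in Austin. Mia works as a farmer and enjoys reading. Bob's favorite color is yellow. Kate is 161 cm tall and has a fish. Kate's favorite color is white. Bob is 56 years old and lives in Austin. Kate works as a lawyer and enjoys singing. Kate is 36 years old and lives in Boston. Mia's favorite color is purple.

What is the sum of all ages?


56+36+49 = 141

141


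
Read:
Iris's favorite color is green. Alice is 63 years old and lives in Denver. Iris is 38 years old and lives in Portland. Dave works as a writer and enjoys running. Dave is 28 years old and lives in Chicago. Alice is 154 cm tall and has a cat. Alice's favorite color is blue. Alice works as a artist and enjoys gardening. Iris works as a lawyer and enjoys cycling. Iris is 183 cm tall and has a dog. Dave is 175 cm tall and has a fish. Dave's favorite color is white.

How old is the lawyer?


The lawyer is Iris, age 38

38


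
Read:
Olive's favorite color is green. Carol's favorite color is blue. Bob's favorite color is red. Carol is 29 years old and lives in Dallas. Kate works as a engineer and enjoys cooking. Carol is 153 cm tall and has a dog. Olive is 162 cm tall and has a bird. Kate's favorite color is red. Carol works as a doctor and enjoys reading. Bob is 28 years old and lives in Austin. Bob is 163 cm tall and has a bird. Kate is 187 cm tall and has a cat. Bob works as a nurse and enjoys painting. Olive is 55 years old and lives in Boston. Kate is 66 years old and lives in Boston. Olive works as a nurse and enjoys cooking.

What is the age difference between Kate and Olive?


|66 - 55| = 11

11


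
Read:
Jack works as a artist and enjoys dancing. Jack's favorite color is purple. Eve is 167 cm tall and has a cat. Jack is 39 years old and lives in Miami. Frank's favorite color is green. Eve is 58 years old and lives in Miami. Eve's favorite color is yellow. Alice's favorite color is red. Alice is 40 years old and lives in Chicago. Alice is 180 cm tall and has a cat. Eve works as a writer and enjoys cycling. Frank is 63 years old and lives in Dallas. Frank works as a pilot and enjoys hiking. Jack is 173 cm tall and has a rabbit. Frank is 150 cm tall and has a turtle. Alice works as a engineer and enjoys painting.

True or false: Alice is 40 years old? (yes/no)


Alice is actually 40. yes

yes


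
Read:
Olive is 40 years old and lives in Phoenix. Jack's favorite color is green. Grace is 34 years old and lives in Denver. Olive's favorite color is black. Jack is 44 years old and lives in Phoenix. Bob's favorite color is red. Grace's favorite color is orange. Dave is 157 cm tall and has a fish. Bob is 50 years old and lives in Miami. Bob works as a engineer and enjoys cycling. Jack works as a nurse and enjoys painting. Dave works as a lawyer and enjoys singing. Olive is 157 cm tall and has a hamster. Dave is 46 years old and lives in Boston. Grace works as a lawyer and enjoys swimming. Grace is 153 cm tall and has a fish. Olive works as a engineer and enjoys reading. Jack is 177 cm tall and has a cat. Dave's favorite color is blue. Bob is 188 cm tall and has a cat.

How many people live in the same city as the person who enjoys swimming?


Person with hobby swimming is Grace, city Denver. Count = 1

1


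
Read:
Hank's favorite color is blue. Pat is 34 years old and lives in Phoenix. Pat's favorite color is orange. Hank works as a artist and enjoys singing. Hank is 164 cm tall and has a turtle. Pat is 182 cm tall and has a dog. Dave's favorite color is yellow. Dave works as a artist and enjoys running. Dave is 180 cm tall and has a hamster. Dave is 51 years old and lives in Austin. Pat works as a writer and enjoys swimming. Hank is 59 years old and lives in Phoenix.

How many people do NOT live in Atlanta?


Not in Atlanta: 3

3


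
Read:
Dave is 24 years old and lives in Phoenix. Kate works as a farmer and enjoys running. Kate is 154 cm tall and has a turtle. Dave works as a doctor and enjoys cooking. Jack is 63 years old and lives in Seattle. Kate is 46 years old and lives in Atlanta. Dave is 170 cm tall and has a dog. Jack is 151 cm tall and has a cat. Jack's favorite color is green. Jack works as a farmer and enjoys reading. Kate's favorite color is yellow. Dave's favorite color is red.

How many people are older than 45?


Filter: 2

2


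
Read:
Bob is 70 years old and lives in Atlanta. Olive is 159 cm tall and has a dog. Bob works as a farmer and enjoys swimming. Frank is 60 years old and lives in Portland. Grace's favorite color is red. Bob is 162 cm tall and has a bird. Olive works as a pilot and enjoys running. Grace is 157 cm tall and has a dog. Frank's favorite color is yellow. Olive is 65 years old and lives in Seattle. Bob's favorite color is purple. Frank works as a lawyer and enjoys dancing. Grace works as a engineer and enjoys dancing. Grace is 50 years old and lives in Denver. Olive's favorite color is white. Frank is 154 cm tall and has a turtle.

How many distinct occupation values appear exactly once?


Unique occupation values: 4

4


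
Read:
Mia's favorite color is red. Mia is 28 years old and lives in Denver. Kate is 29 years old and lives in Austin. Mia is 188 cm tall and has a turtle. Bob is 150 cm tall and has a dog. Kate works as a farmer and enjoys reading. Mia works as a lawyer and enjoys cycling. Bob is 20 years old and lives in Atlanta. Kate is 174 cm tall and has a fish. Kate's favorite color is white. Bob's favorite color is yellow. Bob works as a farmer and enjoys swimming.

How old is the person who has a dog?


Person with dog is Bob, age 20

20


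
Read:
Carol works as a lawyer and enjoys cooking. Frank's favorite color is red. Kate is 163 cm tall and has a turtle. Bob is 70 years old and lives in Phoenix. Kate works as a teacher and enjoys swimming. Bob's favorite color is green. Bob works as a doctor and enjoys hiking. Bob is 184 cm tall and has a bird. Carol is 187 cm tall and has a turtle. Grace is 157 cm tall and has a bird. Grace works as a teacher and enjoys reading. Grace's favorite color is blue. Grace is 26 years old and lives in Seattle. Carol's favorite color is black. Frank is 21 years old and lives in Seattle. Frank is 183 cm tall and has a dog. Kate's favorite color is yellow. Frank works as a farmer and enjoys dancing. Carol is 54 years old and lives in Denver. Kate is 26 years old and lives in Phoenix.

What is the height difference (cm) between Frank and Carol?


|183 - 187| = 4

4


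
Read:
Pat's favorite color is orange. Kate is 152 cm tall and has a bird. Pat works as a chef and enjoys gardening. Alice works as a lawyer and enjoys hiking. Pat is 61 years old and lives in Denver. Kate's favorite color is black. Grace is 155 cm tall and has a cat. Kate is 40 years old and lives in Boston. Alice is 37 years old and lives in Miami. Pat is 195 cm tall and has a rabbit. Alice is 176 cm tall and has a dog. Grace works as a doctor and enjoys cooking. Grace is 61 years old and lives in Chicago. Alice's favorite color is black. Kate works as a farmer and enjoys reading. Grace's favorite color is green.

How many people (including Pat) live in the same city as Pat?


Pat lives in Denver. Count = 1

1


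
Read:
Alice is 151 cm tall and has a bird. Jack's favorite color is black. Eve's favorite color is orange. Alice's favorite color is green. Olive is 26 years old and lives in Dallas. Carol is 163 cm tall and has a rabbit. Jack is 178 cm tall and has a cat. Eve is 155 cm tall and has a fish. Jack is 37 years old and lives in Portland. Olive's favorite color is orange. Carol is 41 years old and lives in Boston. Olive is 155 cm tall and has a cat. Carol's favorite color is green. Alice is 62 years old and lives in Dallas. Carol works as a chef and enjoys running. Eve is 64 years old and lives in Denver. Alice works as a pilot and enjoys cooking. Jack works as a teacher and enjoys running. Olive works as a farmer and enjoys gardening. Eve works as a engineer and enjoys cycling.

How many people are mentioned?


People: Jack, Olive, Eve, Alice, Carol. Count = 5

5


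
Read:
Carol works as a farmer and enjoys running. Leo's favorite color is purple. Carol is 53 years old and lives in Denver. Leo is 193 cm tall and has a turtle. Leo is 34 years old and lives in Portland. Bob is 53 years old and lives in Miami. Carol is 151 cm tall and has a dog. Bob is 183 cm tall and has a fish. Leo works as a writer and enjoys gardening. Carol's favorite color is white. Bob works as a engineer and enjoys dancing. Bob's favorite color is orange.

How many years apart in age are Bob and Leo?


53 vs 34, diff = 19

19


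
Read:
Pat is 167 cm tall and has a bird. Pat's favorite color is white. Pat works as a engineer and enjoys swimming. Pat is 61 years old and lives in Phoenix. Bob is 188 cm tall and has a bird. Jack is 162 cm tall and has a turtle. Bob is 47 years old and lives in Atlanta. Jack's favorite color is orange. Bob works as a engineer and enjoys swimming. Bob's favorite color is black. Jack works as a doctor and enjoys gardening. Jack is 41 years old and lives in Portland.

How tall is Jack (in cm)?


Jack is 162 cm tall

162


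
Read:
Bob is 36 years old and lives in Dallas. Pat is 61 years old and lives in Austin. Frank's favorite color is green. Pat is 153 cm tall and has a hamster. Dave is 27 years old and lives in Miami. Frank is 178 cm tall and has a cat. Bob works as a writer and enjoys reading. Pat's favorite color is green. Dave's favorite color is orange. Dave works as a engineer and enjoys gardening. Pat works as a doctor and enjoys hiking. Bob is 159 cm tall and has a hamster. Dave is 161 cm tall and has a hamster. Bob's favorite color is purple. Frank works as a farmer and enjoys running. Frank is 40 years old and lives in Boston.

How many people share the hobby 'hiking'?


Count: 1

1


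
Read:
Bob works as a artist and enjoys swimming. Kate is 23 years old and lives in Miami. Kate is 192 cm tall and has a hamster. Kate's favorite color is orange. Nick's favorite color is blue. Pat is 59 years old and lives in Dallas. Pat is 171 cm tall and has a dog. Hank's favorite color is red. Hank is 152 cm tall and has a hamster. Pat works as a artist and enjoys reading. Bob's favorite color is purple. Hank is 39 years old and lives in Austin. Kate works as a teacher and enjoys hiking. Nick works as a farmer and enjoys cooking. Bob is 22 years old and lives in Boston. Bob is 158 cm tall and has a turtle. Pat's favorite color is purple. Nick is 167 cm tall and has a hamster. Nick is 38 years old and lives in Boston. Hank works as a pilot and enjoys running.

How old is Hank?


Hank is 39 years old

39


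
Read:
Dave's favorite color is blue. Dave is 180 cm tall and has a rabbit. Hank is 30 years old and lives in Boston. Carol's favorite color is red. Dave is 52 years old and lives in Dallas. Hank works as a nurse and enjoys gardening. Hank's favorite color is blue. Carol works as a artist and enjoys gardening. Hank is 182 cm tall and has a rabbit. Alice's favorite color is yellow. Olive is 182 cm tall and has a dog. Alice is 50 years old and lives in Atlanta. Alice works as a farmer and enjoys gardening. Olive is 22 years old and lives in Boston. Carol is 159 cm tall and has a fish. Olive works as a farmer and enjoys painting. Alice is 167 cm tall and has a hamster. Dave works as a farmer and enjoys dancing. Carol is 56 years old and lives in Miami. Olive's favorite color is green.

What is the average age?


Sum=210, n=5, avg=42

42


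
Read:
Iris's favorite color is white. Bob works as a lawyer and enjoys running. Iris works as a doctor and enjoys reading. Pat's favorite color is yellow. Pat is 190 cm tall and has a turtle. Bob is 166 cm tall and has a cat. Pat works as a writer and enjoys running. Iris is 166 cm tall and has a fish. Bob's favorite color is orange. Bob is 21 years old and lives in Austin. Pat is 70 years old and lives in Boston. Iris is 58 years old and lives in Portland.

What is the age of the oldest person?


Oldest: Pat at 70

70


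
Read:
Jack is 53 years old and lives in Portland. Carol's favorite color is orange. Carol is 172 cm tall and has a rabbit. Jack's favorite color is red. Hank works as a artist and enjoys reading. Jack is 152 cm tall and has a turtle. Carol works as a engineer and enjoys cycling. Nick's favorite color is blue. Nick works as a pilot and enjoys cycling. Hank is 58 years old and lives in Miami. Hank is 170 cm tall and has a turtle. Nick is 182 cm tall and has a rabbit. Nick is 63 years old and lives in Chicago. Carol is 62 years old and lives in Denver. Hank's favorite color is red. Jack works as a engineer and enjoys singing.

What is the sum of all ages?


58+62+63+53 = 236

236


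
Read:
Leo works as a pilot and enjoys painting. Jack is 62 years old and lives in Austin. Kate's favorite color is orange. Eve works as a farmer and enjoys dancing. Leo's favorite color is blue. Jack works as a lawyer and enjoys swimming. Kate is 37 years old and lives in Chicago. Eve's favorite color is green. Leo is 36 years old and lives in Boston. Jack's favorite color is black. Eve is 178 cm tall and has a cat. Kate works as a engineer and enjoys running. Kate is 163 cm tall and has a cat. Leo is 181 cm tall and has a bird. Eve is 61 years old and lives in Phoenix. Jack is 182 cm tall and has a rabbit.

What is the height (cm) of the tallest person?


Tallest: Jack at 182 cm

182


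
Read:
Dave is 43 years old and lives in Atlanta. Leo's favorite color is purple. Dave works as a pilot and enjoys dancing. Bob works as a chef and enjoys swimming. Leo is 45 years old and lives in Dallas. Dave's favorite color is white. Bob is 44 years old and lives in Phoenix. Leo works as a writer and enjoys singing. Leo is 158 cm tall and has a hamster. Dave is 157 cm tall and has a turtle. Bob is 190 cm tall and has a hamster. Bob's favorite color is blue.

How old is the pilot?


The pilot is Dave, age 43

43


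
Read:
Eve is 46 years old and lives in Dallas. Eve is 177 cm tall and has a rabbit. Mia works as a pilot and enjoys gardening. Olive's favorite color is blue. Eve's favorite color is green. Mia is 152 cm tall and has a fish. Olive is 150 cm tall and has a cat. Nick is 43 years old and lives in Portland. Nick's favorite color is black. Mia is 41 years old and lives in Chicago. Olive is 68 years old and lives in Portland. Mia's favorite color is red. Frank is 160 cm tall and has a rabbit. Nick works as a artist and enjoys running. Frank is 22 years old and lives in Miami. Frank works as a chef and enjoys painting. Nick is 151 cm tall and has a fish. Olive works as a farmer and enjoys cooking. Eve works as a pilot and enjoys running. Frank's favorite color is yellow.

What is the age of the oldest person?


Oldest: Olive at 68

68


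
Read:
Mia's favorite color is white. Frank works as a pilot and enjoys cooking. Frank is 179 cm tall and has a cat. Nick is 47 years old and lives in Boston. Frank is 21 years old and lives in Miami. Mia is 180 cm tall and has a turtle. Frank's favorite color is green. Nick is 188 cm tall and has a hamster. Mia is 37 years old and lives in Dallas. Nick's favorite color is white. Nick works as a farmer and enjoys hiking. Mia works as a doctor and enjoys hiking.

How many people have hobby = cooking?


Count: 1

1


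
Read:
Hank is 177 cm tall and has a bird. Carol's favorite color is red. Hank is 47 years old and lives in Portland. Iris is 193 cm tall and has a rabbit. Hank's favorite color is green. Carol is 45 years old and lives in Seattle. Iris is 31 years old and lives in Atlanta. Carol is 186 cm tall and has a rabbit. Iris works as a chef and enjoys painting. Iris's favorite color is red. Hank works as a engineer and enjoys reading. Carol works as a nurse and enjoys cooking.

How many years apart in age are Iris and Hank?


31 vs 47, diff = 16

16


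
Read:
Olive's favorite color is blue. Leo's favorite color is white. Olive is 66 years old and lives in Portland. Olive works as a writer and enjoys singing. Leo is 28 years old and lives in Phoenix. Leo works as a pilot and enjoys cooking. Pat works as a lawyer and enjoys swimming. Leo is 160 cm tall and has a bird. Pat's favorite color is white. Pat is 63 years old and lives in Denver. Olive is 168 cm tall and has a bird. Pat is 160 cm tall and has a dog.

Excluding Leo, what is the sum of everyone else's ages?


Sum (excluding Leo): 129

129


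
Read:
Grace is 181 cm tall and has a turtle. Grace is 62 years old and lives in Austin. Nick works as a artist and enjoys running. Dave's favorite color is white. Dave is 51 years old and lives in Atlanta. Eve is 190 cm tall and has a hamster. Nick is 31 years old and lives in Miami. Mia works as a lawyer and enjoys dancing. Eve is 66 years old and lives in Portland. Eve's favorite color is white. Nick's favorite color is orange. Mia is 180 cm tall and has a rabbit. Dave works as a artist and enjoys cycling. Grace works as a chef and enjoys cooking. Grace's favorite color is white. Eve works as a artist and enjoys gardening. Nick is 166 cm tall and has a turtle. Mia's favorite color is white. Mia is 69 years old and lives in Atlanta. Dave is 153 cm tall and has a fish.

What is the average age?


Sum=279, n=5, avg=55.8

55.8


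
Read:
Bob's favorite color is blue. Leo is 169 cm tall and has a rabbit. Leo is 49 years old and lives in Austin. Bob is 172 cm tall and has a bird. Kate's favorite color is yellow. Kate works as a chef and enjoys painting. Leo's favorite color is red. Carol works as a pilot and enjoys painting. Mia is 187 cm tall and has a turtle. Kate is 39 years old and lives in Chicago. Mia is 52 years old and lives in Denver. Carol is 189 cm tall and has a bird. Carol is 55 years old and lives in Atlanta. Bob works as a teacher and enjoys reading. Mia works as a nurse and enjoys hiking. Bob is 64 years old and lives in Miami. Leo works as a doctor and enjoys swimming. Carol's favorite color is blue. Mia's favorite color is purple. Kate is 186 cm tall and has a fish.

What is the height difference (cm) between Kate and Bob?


|186 - 172| = 14

14


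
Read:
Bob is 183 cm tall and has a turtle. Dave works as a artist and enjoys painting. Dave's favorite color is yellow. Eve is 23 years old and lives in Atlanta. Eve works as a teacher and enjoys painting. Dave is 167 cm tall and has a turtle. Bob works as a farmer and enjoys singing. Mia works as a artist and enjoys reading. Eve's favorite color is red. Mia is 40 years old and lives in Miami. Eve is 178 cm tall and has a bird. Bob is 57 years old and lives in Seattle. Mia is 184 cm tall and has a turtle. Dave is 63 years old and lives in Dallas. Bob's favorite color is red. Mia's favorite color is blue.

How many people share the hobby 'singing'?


Count: 1

1


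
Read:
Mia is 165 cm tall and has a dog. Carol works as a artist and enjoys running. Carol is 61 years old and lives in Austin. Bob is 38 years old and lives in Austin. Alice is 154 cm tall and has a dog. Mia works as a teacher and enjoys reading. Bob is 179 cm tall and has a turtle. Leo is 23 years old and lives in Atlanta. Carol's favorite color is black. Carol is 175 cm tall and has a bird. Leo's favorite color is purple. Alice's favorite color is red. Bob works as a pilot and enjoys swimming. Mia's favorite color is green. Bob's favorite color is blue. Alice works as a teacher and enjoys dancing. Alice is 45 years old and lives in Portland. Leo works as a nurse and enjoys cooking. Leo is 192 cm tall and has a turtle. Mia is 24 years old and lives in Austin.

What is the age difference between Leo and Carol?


|23 - 61| = 38

38


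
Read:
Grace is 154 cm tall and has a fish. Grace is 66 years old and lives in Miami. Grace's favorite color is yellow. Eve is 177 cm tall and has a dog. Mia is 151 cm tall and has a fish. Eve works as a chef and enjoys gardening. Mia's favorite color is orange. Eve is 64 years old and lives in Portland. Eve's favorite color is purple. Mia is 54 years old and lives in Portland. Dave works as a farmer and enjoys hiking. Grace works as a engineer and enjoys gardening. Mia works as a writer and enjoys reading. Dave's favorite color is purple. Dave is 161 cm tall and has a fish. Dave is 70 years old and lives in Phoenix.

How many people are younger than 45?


Filter: 0

0


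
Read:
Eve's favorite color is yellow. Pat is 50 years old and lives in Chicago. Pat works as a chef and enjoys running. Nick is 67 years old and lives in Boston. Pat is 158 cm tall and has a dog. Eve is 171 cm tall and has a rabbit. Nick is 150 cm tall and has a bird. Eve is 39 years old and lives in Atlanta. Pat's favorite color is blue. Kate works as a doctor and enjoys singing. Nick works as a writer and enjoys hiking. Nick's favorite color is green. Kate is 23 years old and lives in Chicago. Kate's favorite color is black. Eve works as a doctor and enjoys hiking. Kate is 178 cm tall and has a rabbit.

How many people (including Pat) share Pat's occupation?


Pat is a chef. Count = 1

1


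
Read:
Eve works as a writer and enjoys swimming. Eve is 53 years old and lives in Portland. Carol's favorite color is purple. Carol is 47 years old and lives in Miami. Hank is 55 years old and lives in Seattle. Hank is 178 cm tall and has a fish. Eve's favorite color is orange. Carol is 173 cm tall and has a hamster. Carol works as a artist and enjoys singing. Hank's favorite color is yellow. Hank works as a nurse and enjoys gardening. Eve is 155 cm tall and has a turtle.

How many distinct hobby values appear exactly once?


Unique hobby values: 3

3


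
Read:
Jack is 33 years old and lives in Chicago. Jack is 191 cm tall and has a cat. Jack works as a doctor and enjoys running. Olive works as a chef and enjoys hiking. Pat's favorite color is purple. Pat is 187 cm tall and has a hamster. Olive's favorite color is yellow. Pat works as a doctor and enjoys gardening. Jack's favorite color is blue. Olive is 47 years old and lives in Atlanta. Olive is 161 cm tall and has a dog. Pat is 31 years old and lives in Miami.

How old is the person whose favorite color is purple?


Person with favorite color=purple is Pat, age 31

31


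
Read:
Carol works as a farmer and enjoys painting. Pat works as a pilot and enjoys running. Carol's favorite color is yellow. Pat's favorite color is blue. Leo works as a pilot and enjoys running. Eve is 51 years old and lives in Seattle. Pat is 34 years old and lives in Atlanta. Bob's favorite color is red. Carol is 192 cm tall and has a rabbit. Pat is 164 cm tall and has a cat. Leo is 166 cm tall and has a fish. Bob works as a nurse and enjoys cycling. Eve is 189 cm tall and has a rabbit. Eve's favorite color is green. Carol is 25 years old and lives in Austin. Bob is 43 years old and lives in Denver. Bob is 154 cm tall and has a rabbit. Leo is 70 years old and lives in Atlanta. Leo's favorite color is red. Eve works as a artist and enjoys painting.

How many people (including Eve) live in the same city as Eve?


Eve lives in Seattle. Count = 1

1


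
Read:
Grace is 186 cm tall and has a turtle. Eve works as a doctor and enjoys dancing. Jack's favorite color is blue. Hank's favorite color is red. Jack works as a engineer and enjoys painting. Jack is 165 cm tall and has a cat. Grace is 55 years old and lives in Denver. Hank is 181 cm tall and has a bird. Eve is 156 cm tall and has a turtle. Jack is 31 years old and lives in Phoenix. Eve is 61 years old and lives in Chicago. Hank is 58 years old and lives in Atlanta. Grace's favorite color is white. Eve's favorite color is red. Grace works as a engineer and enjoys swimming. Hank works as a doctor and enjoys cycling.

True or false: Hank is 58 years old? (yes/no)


Hank is actually 58. yes

yes


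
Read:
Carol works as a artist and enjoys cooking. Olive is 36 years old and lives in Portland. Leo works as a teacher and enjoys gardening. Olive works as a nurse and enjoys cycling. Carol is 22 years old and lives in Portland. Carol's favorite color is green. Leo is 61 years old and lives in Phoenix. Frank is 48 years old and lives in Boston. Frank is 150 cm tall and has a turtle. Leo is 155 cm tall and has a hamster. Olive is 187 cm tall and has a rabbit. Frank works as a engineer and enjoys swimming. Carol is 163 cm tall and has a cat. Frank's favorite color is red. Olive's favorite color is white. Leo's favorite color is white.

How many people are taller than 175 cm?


Taller than 175: 1

1


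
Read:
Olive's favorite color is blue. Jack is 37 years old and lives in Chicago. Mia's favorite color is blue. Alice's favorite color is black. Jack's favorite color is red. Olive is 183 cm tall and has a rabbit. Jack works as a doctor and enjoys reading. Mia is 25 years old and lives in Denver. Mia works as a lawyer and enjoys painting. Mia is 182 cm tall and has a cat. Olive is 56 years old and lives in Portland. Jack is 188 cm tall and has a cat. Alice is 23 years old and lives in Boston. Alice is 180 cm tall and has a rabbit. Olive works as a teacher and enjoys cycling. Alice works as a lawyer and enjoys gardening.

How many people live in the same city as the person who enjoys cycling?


Person with hobby cycling is Olive, city Portland. Count = 1

1


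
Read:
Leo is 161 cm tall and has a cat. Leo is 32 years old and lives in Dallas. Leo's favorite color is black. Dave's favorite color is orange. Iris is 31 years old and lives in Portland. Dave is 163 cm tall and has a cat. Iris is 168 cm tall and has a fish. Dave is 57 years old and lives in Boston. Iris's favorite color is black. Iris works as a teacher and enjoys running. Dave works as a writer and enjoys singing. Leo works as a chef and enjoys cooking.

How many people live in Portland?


Count in Portland: 1

1


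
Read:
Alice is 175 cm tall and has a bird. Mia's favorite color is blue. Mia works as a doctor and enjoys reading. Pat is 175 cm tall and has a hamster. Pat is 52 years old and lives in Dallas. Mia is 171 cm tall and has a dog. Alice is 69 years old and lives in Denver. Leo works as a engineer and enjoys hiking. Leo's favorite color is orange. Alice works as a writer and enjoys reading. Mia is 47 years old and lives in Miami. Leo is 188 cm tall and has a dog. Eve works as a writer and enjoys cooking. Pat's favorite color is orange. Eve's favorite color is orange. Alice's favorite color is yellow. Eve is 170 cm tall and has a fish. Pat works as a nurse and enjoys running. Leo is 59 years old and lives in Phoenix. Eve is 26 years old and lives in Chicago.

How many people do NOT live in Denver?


Not in Denver: 4

4


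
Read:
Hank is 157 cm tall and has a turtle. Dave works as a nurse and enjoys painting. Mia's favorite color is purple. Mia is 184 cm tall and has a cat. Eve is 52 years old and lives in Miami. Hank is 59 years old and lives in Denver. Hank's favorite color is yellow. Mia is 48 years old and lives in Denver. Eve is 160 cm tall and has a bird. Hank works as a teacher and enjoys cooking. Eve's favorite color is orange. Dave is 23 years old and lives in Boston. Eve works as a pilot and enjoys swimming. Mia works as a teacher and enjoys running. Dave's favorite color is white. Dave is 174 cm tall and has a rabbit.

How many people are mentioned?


People: Hank, Dave, Eve, Mia. Count = 4

4


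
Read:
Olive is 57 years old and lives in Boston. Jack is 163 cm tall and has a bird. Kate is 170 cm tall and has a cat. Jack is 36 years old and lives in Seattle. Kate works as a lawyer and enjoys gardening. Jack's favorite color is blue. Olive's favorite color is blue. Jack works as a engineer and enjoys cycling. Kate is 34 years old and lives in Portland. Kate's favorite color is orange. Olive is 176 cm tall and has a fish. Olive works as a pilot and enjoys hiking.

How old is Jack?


Jack is 36 years old

36


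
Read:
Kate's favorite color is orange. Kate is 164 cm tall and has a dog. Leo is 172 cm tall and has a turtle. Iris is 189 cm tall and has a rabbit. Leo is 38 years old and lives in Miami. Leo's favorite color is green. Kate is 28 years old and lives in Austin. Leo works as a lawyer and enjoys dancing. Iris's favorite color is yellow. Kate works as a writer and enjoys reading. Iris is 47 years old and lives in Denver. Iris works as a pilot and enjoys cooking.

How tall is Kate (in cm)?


Kate is 164 cm tall

164


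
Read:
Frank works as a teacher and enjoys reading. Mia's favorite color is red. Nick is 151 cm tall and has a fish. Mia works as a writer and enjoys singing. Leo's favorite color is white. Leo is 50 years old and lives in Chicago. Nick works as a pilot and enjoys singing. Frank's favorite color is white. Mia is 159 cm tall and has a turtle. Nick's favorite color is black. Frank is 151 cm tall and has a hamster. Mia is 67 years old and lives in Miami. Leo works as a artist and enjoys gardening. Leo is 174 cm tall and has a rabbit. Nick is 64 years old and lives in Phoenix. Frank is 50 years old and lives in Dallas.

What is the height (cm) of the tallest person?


Tallest: Leo at 174 cm

174


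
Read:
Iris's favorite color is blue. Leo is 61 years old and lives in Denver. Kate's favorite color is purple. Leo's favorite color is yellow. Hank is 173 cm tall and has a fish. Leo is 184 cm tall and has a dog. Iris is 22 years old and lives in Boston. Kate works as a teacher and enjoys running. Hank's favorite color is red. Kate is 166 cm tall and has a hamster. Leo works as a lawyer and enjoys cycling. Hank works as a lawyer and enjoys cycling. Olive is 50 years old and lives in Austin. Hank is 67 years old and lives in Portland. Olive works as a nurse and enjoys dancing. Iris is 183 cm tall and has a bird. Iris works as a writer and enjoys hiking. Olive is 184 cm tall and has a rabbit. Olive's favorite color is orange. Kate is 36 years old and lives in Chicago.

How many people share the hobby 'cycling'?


Count: 2

2


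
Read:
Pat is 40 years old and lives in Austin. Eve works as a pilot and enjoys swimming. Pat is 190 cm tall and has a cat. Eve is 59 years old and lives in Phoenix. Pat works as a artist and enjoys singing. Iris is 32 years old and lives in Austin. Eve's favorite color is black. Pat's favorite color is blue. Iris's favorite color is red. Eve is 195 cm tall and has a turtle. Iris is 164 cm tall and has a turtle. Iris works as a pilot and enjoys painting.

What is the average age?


Sum=131, n=3, avg=43.67

43.67


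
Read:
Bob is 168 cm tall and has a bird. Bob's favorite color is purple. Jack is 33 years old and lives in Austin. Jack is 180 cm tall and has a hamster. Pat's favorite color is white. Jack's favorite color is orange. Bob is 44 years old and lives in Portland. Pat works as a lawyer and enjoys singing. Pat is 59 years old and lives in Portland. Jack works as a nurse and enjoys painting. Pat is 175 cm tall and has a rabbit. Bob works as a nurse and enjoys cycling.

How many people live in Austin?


Count in Austin: 1

1


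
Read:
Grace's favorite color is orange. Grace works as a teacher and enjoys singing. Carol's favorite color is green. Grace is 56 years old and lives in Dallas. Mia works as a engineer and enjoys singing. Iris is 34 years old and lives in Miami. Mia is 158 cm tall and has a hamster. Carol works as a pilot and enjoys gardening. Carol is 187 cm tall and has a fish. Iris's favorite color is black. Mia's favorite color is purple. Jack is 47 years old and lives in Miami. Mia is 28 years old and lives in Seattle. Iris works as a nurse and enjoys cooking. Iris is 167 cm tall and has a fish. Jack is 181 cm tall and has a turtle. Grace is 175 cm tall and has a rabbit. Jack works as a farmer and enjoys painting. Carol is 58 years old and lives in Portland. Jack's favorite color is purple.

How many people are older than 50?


Filter: 2

2


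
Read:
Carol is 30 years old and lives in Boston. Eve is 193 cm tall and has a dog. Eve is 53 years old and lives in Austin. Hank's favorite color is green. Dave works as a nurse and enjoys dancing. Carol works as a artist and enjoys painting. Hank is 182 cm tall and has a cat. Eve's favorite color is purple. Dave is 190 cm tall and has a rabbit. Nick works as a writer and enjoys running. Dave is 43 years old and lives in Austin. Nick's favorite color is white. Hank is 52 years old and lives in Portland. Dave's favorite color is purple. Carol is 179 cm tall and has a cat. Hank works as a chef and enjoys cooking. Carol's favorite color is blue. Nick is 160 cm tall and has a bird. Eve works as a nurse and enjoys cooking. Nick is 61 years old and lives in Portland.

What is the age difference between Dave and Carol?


|43 - 30| = 13

13


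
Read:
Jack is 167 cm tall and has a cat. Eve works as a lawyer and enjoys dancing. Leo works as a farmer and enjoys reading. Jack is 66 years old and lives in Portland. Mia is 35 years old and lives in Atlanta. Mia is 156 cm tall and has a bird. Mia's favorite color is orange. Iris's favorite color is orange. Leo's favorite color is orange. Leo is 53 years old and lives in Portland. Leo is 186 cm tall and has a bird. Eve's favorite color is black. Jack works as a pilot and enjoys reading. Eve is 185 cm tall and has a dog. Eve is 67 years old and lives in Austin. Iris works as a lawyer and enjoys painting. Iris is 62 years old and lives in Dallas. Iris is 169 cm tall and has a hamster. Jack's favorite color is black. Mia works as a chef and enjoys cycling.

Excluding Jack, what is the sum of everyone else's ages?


Sum (excluding Jack): 217

217


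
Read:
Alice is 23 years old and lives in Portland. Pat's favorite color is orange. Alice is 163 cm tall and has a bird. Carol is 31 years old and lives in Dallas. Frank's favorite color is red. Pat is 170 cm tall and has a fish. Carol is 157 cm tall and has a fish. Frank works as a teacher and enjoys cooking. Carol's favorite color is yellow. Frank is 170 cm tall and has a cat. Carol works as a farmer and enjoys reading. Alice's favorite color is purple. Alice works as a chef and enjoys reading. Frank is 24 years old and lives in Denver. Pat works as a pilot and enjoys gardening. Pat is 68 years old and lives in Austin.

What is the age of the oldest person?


Oldest: Pat at 68

68


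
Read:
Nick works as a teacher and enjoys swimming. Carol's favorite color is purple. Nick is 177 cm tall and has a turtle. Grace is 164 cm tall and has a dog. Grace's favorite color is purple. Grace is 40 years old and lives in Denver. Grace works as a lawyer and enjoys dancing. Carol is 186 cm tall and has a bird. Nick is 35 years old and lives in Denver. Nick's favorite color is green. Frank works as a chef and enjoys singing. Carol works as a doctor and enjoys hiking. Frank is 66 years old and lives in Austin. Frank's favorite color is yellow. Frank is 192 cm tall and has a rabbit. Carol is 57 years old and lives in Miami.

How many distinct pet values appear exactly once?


Unique pet values: 4

4


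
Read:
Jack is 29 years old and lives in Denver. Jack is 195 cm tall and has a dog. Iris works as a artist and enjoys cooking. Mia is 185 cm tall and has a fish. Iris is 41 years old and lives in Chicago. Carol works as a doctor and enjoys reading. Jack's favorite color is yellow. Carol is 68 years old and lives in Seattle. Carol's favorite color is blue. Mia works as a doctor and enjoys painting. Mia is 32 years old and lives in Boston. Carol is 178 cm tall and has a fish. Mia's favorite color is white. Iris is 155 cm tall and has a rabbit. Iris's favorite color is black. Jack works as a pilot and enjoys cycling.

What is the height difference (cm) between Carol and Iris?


|178 - 155| = 23

23


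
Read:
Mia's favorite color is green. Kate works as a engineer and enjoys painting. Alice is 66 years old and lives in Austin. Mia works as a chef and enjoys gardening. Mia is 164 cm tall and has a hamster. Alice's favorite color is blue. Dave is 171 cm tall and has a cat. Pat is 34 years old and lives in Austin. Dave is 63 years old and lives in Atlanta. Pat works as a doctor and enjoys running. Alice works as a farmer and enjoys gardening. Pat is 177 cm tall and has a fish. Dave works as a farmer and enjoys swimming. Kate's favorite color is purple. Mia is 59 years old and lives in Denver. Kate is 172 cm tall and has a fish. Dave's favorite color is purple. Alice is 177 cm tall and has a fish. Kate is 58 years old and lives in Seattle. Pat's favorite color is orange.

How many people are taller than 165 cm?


Taller than 165: 4

4


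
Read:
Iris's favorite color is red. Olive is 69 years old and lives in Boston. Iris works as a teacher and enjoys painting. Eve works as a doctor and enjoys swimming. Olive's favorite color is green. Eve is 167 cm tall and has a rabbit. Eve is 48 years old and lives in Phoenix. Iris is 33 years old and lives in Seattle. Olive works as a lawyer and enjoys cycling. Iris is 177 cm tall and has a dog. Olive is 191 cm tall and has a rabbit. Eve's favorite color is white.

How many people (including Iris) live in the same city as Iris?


Iris lives in Seattle. Count = 1

1


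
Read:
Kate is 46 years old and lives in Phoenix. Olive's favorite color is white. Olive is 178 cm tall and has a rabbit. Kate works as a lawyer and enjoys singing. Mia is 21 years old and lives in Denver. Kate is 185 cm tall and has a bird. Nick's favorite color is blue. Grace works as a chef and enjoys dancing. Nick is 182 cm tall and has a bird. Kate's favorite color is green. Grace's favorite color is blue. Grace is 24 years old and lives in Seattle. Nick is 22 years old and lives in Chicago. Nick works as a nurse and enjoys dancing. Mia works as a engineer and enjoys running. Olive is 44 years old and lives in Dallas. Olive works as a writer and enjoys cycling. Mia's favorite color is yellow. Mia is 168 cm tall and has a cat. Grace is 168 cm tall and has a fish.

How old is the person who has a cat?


Person with cat is Mia, age 21

21
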